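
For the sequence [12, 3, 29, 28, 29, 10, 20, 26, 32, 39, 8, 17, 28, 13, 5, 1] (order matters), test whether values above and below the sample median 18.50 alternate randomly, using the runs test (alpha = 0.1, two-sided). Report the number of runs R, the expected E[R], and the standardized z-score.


Step 1: Compute median = 18.50; label A = above, B = below.
Labels in order: BBAAABAAAABBABBB  (n_A = 8, n_B = 8)
Step 2: Count runs R = 7.
Step 3: Under H0 (random ordering), E[R] = 2*n_A*n_B/(n_A+n_B) + 1 = 2*8*8/16 + 1 = 9.0000.
        Var[R] = 2*n_A*n_B*(2*n_A*n_B - n_A - n_B) / ((n_A+n_B)^2 * (n_A+n_B-1)) = 14336/3840 = 3.7333.
        SD[R] = 1.9322.
Step 4: Continuity-corrected z = (R + 0.5 - E[R]) / SD[R] = (7 + 0.5 - 9.0000) / 1.9322 = -0.7763.
Step 5: Two-sided p-value via normal approximation = 2*(1 - Phi(|z|)) = 0.437558.
Step 6: alpha = 0.1. fail to reject H0.

R = 7, z = -0.7763, p = 0.437558, fail to reject H0.


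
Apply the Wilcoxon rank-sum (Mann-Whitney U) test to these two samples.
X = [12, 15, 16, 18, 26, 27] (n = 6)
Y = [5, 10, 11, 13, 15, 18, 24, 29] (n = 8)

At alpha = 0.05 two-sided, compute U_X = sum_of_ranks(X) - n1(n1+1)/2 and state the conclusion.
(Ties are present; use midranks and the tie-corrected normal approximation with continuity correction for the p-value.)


Step 1: Combine and sort all 14 observations; assign midranks.
sorted (value, group): (5,Y), (10,Y), (11,Y), (12,X), (13,Y), (15,X), (15,Y), (16,X), (18,X), (18,Y), (24,Y), (26,X), (27,X), (29,Y)
ranks: 5->1, 10->2, 11->3, 12->4, 13->5, 15->6.5, 15->6.5, 16->8, 18->9.5, 18->9.5, 24->11, 26->12, 27->13, 29->14
Step 2: Rank sum for X: R1 = 4 + 6.5 + 8 + 9.5 + 12 + 13 = 53.
Step 3: U_X = R1 - n1(n1+1)/2 = 53 - 6*7/2 = 53 - 21 = 32.
       U_Y = n1*n2 - U_X = 48 - 32 = 16.
Step 4: Ties are present, so use the tie-corrected normal approximation (with continuity correction) for the p-value.
Step 5: p-value = 0.331857; compare to alpha = 0.05. fail to reject H0.

U_X = 32, p = 0.331857, fail to reject H0 at alpha = 0.05.


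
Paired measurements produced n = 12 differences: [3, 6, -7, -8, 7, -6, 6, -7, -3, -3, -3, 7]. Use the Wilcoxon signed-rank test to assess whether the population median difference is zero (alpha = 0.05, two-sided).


Step 1: Drop any zero differences (none here) and take |d_i|.
|d| = [3, 6, 7, 8, 7, 6, 6, 7, 3, 3, 3, 7]
Step 2: Midrank |d_i| (ties get averaged ranks).
ranks: |3|->2.5, |6|->6, |7|->9.5, |8|->12, |7|->9.5, |6|->6, |6|->6, |7|->9.5, |3|->2.5, |3|->2.5, |3|->2.5, |7|->9.5
Step 3: Attach original signs; sum ranks with positive sign and with negative sign.
W+ = 2.5 + 6 + 9.5 + 6 + 9.5 = 33.5
W- = 9.5 + 12 + 6 + 9.5 + 2.5 + 2.5 + 2.5 = 44.5
(Check: W+ + W- = 78 should equal n(n+1)/2 = 78.)
Step 4: Test statistic W = min(W+, W-) = 33.5.
Step 5: Ties in |d|, so use the tie-corrected normal approximation.
        E[W] = n(n+1)/4 = 12*13/4 = 39.
        Tie groups: |d|=3 (t=4), |d|=6 (t=3), |d|=7 (t=4); sum(t^3 - t) = 144.
        Var[W] = n(n+1)(2n+1)/24 - sum(t^3-t)/48 = 3900/24 - 144/48 = 159.5.
        z = (W - E[W]) / sqrt(Var[W]) = (33.5 - 39) / 12.6293 = -0.4355.
        Two-sided p = 2*Phi(z) = 0.663204.
Step 6: alpha = 0.05. fail to reject H0.

W+ = 33.5, W- = 44.5, W = min = 33.5, p = 0.663204, fail to reject H0.


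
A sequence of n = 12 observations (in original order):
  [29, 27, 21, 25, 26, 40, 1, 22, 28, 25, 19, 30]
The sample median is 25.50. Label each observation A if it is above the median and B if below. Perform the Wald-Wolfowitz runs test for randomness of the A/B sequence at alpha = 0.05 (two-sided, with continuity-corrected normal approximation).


Step 1: Compute median = 25.50; label A = above, B = below.
Labels in order: AABBAABBABBA  (n_A = 6, n_B = 6)
Step 2: Count runs R = 7.
Step 3: Under H0 (random ordering), E[R] = 2*n_A*n_B/(n_A+n_B) + 1 = 2*6*6/12 + 1 = 7.0000.
        Var[R] = 2*n_A*n_B*(2*n_A*n_B - n_A - n_B) / ((n_A+n_B)^2 * (n_A+n_B-1)) = 4320/1584 = 2.7273.
        SD[R] = 1.6514.
Step 4: R = E[R], so z = 0 with no continuity correction.
Step 5: Two-sided p-value via normal approximation = 2*(1 - Phi(|z|)) = 1.000000.
Step 6: alpha = 0.05. fail to reject H0.

R = 7, z = 0.0000, p = 1.000000, fail to reject H0.


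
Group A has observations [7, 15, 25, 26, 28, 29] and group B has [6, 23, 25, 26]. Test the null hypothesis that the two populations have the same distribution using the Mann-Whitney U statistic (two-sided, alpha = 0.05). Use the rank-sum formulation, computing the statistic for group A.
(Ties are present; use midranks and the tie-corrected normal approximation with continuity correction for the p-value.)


Step 1: Combine and sort all 10 observations; assign midranks.
sorted (value, group): (6,Y), (7,X), (15,X), (23,Y), (25,X), (25,Y), (26,X), (26,Y), (28,X), (29,X)
ranks: 6->1, 7->2, 15->3, 23->4, 25->5.5, 25->5.5, 26->7.5, 26->7.5, 28->9, 29->10
Step 2: Rank sum for X: R1 = 2 + 3 + 5.5 + 7.5 + 9 + 10 = 37.
Step 3: U_X = R1 - n1(n1+1)/2 = 37 - 6*7/2 = 37 - 21 = 16.
       U_Y = n1*n2 - U_X = 24 - 16 = 8.
Step 4: Ties are present, so use the tie-corrected normal approximation (with continuity correction) for the p-value.
Step 5: p-value = 0.452793; compare to alpha = 0.05. fail to reject H0.

U_X = 16, p = 0.452793, fail to reject H0 at alpha = 0.05.


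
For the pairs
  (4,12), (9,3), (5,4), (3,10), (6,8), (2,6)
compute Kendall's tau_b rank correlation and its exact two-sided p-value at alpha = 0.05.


Step 1: Enumerate the 15 unordered pairs (i,j) with i<j and classify each by sign(x_j-x_i) * sign(y_j-y_i).
  (1,2):dx=+5,dy=-9->D; (1,3):dx=+1,dy=-8->D; (1,4):dx=-1,dy=-2->C; (1,5):dx=+2,dy=-4->D
  (1,6):dx=-2,dy=-6->C; (2,3):dx=-4,dy=+1->D; (2,4):dx=-6,dy=+7->D; (2,5):dx=-3,dy=+5->D
  (2,6):dx=-7,dy=+3->D; (3,4):dx=-2,dy=+6->D; (3,5):dx=+1,dy=+4->C; (3,6):dx=-3,dy=+2->D
  (4,5):dx=+3,dy=-2->D; (4,6):dx=-1,dy=-4->C; (5,6):dx=-4,dy=-2->C
Step 2: C = 5, D = 10, total pairs = 15.
Step 3: tau = (C - D)/(n(n-1)/2) = (5 - 10)/15 = -0.333333.
Step 4: Exact two-sided p-value (enumerate n! = 720 permutations of y under H0): p = 0.469444.
Step 5: alpha = 0.05. fail to reject H0.

tau_b = -0.3333 (C=5, D=10), p = 0.469444, fail to reject H0.


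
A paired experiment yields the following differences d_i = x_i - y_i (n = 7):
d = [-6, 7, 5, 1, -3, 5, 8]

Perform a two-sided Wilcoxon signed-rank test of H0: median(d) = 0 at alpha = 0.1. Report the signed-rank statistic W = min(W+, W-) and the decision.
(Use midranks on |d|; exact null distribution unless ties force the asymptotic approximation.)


Step 1: Drop any zero differences (none here) and take |d_i|.
|d| = [6, 7, 5, 1, 3, 5, 8]
Step 2: Midrank |d_i| (ties get averaged ranks).
ranks: |6|->5, |7|->6, |5|->3.5, |1|->1, |3|->2, |5|->3.5, |8|->7
Step 3: Attach original signs; sum ranks with positive sign and with negative sign.
W+ = 6 + 3.5 + 1 + 3.5 + 7 = 21
W- = 5 + 2 = 7
(Check: W+ + W- = 28 should equal n(n+1)/2 = 28.)
Step 4: Test statistic W = min(W+, W-) = 7.
Step 5: Ties in |d|, so use the tie-corrected normal approximation.
        E[W] = n(n+1)/4 = 7*8/4 = 14.
        Tie groups: |d|=5 (t=2); sum(t^3 - t) = 6.
        Var[W] = n(n+1)(2n+1)/24 - sum(t^3-t)/48 = 840/24 - 6/48 = 34.875.
        z = (W - E[W]) / sqrt(Var[W]) = (7 - 14) / 5.9055 = -1.1853.
        Two-sided p = 2*Phi(z) = 0.235885.
Step 6: alpha = 0.1. fail to reject H0.

W+ = 21, W- = 7, W = min = 7, p = 0.235885, fail to reject H0.


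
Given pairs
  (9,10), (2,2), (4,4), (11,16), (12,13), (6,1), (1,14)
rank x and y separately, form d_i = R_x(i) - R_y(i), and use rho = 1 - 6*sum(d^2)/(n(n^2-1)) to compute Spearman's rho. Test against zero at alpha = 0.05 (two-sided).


Step 1: Rank x and y separately (midranks; no ties here).
rank(x): 9->5, 2->2, 4->3, 11->6, 12->7, 6->4, 1->1
rank(y): 10->4, 2->2, 4->3, 16->7, 13->5, 1->1, 14->6
Step 2: d_i = R_x(i) - R_y(i); compute d_i^2.
  (5-4)^2=1, (2-2)^2=0, (3-3)^2=0, (6-7)^2=1, (7-5)^2=4, (4-1)^2=9, (1-6)^2=25
sum(d^2) = 40.
Step 3: rho = 1 - 6*40 / (7*(7^2 - 1)) = 1 - 240/336 = 0.285714.
Step 4: Under H0, t = rho * sqrt((n-2)/(1-rho^2)) = 0.6667 ~ t(5).
Step 5: Two-sided p-value from the t-distribution with 5 df = 0.534509.
Step 6: alpha = 0.05. fail to reject H0.

rho = 0.2857, p = 0.534509, fail to reject H0 at alpha = 0.05.


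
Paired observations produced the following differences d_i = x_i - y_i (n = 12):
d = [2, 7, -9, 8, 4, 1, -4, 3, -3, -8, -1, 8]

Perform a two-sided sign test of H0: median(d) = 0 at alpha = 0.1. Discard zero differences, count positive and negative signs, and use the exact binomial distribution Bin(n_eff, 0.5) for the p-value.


Step 1: Discard zero differences. Original n = 12; n_eff = number of nonzero differences = 12.
Nonzero differences (with sign): +2, +7, -9, +8, +4, +1, -4, +3, -3, -8, -1, +8
Step 2: Count signs: positive = 7, negative = 5.
Step 3: Under H0: P(positive) = 0.5, so the number of positives S ~ Bin(12, 0.5).
Step 4: Two-sided exact p-value = sum of Bin(12,0.5) probabilities at or below the observed probability = 0.774414.
Step 5: alpha = 0.1. fail to reject H0.

n_eff = 12, pos = 7, neg = 5, p = 0.774414, fail to reject H0.


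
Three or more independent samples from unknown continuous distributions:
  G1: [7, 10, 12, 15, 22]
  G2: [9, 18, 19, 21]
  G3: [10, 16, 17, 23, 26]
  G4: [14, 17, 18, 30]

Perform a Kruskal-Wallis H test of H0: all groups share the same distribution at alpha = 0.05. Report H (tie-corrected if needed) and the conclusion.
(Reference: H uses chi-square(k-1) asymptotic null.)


Step 1: Combine all N = 18 observations and assign midranks.
sorted (value, group, rank): (7,G1,1), (9,G2,2), (10,G1,3.5), (10,G3,3.5), (12,G1,5), (14,G4,6), (15,G1,7), (16,G3,8), (17,G3,9.5), (17,G4,9.5), (18,G2,11.5), (18,G4,11.5), (19,G2,13), (21,G2,14), (22,G1,15), (23,G3,16), (26,G3,17), (30,G4,18)
Step 2: Sum ranks within each group.
R_1 = 31.5 (n_1 = 5)
R_2 = 40.5 (n_2 = 4)
R_3 = 54 (n_3 = 5)
R_4 = 45 (n_4 = 4)
Step 3: H = 12/(N(N+1)) * sum(R_i^2/n_i) - 3(N+1)
     = 12/(18*19) * (31.5^2/5 + 40.5^2/4 + 54^2/5 + 45^2/4) - 3*19
     = 0.035088 * 1697.96 - 57
     = 2.577632.
Step 4: Ties present; correction factor C = 1 - 18/(18^3 - 18) = 0.996904. Corrected H = 2.577632 / 0.996904 = 2.585637.
Step 5: Under H0, H ~ chi^2(3); p-value = 0.460013.
Step 6: alpha = 0.05. fail to reject H0.

H = 2.5856, df = 3, p = 0.460013, fail to reject H0.


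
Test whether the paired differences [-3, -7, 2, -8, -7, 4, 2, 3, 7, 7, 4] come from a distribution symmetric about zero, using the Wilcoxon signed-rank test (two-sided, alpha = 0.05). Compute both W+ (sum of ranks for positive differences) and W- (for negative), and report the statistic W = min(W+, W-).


Step 1: Drop any zero differences (none here) and take |d_i|.
|d| = [3, 7, 2, 8, 7, 4, 2, 3, 7, 7, 4]
Step 2: Midrank |d_i| (ties get averaged ranks).
ranks: |3|->3.5, |7|->8.5, |2|->1.5, |8|->11, |7|->8.5, |4|->5.5, |2|->1.5, |3|->3.5, |7|->8.5, |7|->8.5, |4|->5.5
Step 3: Attach original signs; sum ranks with positive sign and with negative sign.
W+ = 1.5 + 5.5 + 1.5 + 3.5 + 8.5 + 8.5 + 5.5 = 34.5
W- = 3.5 + 8.5 + 11 + 8.5 = 31.5
(Check: W+ + W- = 66 should equal n(n+1)/2 = 66.)
Step 4: Test statistic W = min(W+, W-) = 31.5.
Step 5: Ties in |d|, so use the tie-corrected normal approximation.
        E[W] = n(n+1)/4 = 11*12/4 = 33.
        Tie groups: |d|=2 (t=2), |d|=3 (t=2), |d|=4 (t=2), |d|=7 (t=4); sum(t^3 - t) = 78.
        Var[W] = n(n+1)(2n+1)/24 - sum(t^3-t)/48 = 3036/24 - 78/48 = 124.875.
        z = (W - E[W]) / sqrt(Var[W]) = (31.5 - 33) / 11.1747 = -0.1342.
        Two-sided p = 2*Phi(z) = 0.893220.
Step 6: alpha = 0.05. fail to reject H0.

W+ = 34.5, W- = 31.5, W = min = 31.5, p = 0.893220, fail to reject H0.


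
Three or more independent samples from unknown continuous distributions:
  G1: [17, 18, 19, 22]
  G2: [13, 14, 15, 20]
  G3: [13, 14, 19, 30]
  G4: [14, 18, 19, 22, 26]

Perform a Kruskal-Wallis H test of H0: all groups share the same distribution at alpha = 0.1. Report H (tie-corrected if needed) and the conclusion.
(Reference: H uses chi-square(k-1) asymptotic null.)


Step 1: Combine all N = 17 observations and assign midranks.
sorted (value, group, rank): (13,G2,1.5), (13,G3,1.5), (14,G2,4), (14,G3,4), (14,G4,4), (15,G2,6), (17,G1,7), (18,G1,8.5), (18,G4,8.5), (19,G1,11), (19,G3,11), (19,G4,11), (20,G2,13), (22,G1,14.5), (22,G4,14.5), (26,G4,16), (30,G3,17)
Step 2: Sum ranks within each group.
R_1 = 41 (n_1 = 4)
R_2 = 24.5 (n_2 = 4)
R_3 = 33.5 (n_3 = 4)
R_4 = 54 (n_4 = 5)
Step 3: H = 12/(N(N+1)) * sum(R_i^2/n_i) - 3(N+1)
     = 12/(17*18) * (41^2/4 + 24.5^2/4 + 33.5^2/4 + 54^2/5) - 3*18
     = 0.039216 * 1434.08 - 54
     = 2.238235.
Step 4: Ties present; correction factor C = 1 - 66/(17^3 - 17) = 0.986520. Corrected H = 2.238235 / 0.986520 = 2.268820.
Step 5: Under H0, H ~ chi^2(3); p-value = 0.518520.
Step 6: alpha = 0.1. fail to reject H0.

H = 2.2688, df = 3, p = 0.518520, fail to reject H0.


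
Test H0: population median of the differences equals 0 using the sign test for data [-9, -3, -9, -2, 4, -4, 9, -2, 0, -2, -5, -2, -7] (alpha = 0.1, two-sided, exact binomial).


Step 1: Discard zero differences. Original n = 13; n_eff = number of nonzero differences = 12.
Nonzero differences (with sign): -9, -3, -9, -2, +4, -4, +9, -2, -2, -5, -2, -7
Step 2: Count signs: positive = 2, negative = 10.
Step 3: Under H0: P(positive) = 0.5, so the number of positives S ~ Bin(12, 0.5).
Step 4: Two-sided exact p-value = sum of Bin(12,0.5) probabilities at or below the observed probability = 0.038574.
Step 5: alpha = 0.1. reject H0.

n_eff = 12, pos = 2, neg = 10, p = 0.038574, reject H0.


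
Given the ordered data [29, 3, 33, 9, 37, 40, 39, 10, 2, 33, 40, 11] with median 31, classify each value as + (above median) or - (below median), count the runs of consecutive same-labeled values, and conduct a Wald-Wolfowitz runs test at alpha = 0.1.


Step 1: Compute median = 31; label A = above, B = below.
Labels in order: BBABAAABBAAB  (n_A = 6, n_B = 6)
Step 2: Count runs R = 7.
Step 3: Under H0 (random ordering), E[R] = 2*n_A*n_B/(n_A+n_B) + 1 = 2*6*6/12 + 1 = 7.0000.
        Var[R] = 2*n_A*n_B*(2*n_A*n_B - n_A - n_B) / ((n_A+n_B)^2 * (n_A+n_B-1)) = 4320/1584 = 2.7273.
        SD[R] = 1.6514.
Step 4: R = E[R], so z = 0 with no continuity correction.
Step 5: Two-sided p-value via normal approximation = 2*(1 - Phi(|z|)) = 1.000000.
Step 6: alpha = 0.1. fail to reject H0.

R = 7, z = 0.0000, p = 1.000000, fail to reject H0.


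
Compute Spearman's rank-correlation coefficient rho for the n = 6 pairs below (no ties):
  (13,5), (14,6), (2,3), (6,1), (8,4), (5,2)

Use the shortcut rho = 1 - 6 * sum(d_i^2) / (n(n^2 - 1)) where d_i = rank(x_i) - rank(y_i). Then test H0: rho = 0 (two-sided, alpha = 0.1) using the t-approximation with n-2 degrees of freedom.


Step 1: Rank x and y separately (midranks; no ties here).
rank(x): 13->5, 14->6, 2->1, 6->3, 8->4, 5->2
rank(y): 5->5, 6->6, 3->3, 1->1, 4->4, 2->2
Step 2: d_i = R_x(i) - R_y(i); compute d_i^2.
  (5-5)^2=0, (6-6)^2=0, (1-3)^2=4, (3-1)^2=4, (4-4)^2=0, (2-2)^2=0
sum(d^2) = 8.
Step 3: rho = 1 - 6*8 / (6*(6^2 - 1)) = 1 - 48/210 = 0.771429.
Step 4: Under H0, t = rho * sqrt((n-2)/(1-rho^2)) = 2.4247 ~ t(4).
Step 5: Two-sided p-value from the t-distribution with 4 df = 0.072397.
Step 6: alpha = 0.1. reject H0.

rho = 0.7714, p = 0.072397, reject H0 at alpha = 0.1.


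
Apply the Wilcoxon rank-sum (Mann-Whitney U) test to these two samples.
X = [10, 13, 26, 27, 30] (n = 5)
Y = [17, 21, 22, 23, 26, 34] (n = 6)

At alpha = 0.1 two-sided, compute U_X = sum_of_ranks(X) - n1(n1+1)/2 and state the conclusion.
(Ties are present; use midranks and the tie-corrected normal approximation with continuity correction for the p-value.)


Step 1: Combine and sort all 11 observations; assign midranks.
sorted (value, group): (10,X), (13,X), (17,Y), (21,Y), (22,Y), (23,Y), (26,X), (26,Y), (27,X), (30,X), (34,Y)
ranks: 10->1, 13->2, 17->3, 21->4, 22->5, 23->6, 26->7.5, 26->7.5, 27->9, 30->10, 34->11
Step 2: Rank sum for X: R1 = 1 + 2 + 7.5 + 9 + 10 = 29.5.
Step 3: U_X = R1 - n1(n1+1)/2 = 29.5 - 5*6/2 = 29.5 - 15 = 14.5.
       U_Y = n1*n2 - U_X = 30 - 14.5 = 15.5.
Step 4: Ties are present, so use the tie-corrected normal approximation (with continuity correction) for the p-value.
Step 5: p-value = 1.000000; compare to alpha = 0.1. fail to reject H0.

U_X = 14.5, p = 1.000000, fail to reject H0 at alpha = 0.1.


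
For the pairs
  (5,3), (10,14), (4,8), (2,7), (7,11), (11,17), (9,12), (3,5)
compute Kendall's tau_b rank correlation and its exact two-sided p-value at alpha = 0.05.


Step 1: Enumerate the 28 unordered pairs (i,j) with i<j and classify each by sign(x_j-x_i) * sign(y_j-y_i).
  (1,2):dx=+5,dy=+11->C; (1,3):dx=-1,dy=+5->D; (1,4):dx=-3,dy=+4->D; (1,5):dx=+2,dy=+8->C
  (1,6):dx=+6,dy=+14->C; (1,7):dx=+4,dy=+9->C; (1,8):dx=-2,dy=+2->D; (2,3):dx=-6,dy=-6->C
  (2,4):dx=-8,dy=-7->C; (2,5):dx=-3,dy=-3->C; (2,6):dx=+1,dy=+3->C; (2,7):dx=-1,dy=-2->C
  (2,8):dx=-7,dy=-9->C; (3,4):dx=-2,dy=-1->C; (3,5):dx=+3,dy=+3->C; (3,6):dx=+7,dy=+9->C
  (3,7):dx=+5,dy=+4->C; (3,8):dx=-1,dy=-3->C; (4,5):dx=+5,dy=+4->C; (4,6):dx=+9,dy=+10->C
  (4,7):dx=+7,dy=+5->C; (4,8):dx=+1,dy=-2->D; (5,6):dx=+4,dy=+6->C; (5,7):dx=+2,dy=+1->C
  (5,8):dx=-4,dy=-6->C; (6,7):dx=-2,dy=-5->C; (6,8):dx=-8,dy=-12->C; (7,8):dx=-6,dy=-7->C
Step 2: C = 24, D = 4, total pairs = 28.
Step 3: tau = (C - D)/(n(n-1)/2) = (24 - 4)/28 = 0.714286.
Step 4: Exact two-sided p-value (enumerate n! = 40320 permutations of y under H0): p = 0.014137.
Step 5: alpha = 0.05. reject H0.

tau_b = 0.7143 (C=24, D=4), p = 0.014137, reject H0.


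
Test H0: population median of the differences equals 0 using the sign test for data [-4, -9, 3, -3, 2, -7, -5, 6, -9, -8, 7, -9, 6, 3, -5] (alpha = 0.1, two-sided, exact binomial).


Step 1: Discard zero differences. Original n = 15; n_eff = number of nonzero differences = 15.
Nonzero differences (with sign): -4, -9, +3, -3, +2, -7, -5, +6, -9, -8, +7, -9, +6, +3, -5
Step 2: Count signs: positive = 6, negative = 9.
Step 3: Under H0: P(positive) = 0.5, so the number of positives S ~ Bin(15, 0.5).
Step 4: Two-sided exact p-value = sum of Bin(15,0.5) probabilities at or below the observed probability = 0.607239.
Step 5: alpha = 0.1. fail to reject H0.

n_eff = 15, pos = 6, neg = 9, p = 0.607239, fail to reject H0.


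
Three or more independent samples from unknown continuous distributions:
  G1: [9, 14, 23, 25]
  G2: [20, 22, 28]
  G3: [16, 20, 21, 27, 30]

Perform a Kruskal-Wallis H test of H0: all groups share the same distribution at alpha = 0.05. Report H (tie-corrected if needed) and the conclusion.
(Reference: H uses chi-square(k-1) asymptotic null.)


Step 1: Combine all N = 12 observations and assign midranks.
sorted (value, group, rank): (9,G1,1), (14,G1,2), (16,G3,3), (20,G2,4.5), (20,G3,4.5), (21,G3,6), (22,G2,7), (23,G1,8), (25,G1,9), (27,G3,10), (28,G2,11), (30,G3,12)
Step 2: Sum ranks within each group.
R_1 = 20 (n_1 = 4)
R_2 = 22.5 (n_2 = 3)
R_3 = 35.5 (n_3 = 5)
Step 3: H = 12/(N(N+1)) * sum(R_i^2/n_i) - 3(N+1)
     = 12/(12*13) * (20^2/4 + 22.5^2/3 + 35.5^2/5) - 3*13
     = 0.076923 * 520.8 - 39
     = 1.061538.
Step 4: Ties present; correction factor C = 1 - 6/(12^3 - 12) = 0.996503. Corrected H = 1.061538 / 0.996503 = 1.065263.
Step 5: Under H0, H ~ chi^2(2); p-value = 0.587058.
Step 6: alpha = 0.05. fail to reject H0.

H = 1.0653, df = 2, p = 0.587058, fail to reject H0.


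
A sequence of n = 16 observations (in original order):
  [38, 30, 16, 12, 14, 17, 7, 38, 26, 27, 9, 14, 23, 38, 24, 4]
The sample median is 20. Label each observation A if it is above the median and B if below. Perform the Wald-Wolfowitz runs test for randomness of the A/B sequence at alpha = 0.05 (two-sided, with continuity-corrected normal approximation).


Step 1: Compute median = 20; label A = above, B = below.
Labels in order: AABBBBBAAABBAAAB  (n_A = 8, n_B = 8)
Step 2: Count runs R = 6.
Step 3: Under H0 (random ordering), E[R] = 2*n_A*n_B/(n_A+n_B) + 1 = 2*8*8/16 + 1 = 9.0000.
        Var[R] = 2*n_A*n_B*(2*n_A*n_B - n_A - n_B) / ((n_A+n_B)^2 * (n_A+n_B-1)) = 14336/3840 = 3.7333.
        SD[R] = 1.9322.
Step 4: Continuity-corrected z = (R + 0.5 - E[R]) / SD[R] = (6 + 0.5 - 9.0000) / 1.9322 = -1.2939.
Step 5: Two-sided p-value via normal approximation = 2*(1 - Phi(|z|)) = 0.195709.
Step 6: alpha = 0.05. fail to reject H0.

R = 6, z = -1.2939, p = 0.195709, fail to reject H0.


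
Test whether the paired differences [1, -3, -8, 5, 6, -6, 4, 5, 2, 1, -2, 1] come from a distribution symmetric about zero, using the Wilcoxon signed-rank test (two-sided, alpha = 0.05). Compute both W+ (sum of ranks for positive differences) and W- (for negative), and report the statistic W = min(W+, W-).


Step 1: Drop any zero differences (none here) and take |d_i|.
|d| = [1, 3, 8, 5, 6, 6, 4, 5, 2, 1, 2, 1]
Step 2: Midrank |d_i| (ties get averaged ranks).
ranks: |1|->2, |3|->6, |8|->12, |5|->8.5, |6|->10.5, |6|->10.5, |4|->7, |5|->8.5, |2|->4.5, |1|->2, |2|->4.5, |1|->2
Step 3: Attach original signs; sum ranks with positive sign and with negative sign.
W+ = 2 + 8.5 + 10.5 + 7 + 8.5 + 4.5 + 2 + 2 = 45
W- = 6 + 12 + 10.5 + 4.5 = 33
(Check: W+ + W- = 78 should equal n(n+1)/2 = 78.)
Step 4: Test statistic W = min(W+, W-) = 33.
Step 5: Ties in |d|, so use the tie-corrected normal approximation.
        E[W] = n(n+1)/4 = 12*13/4 = 39.
        Tie groups: |d|=1 (t=3), |d|=2 (t=2), |d|=5 (t=2), |d|=6 (t=2); sum(t^3 - t) = 42.
        Var[W] = n(n+1)(2n+1)/24 - sum(t^3-t)/48 = 3900/24 - 42/48 = 161.625.
        z = (W - E[W]) / sqrt(Var[W]) = (33 - 39) / 12.7132 = -0.4720.
        Two-sided p = 2*Phi(z) = 0.636962.
Step 6: alpha = 0.05. fail to reject H0.

W+ = 45, W- = 33, W = min = 33, p = 0.636962, fail to reject H0.


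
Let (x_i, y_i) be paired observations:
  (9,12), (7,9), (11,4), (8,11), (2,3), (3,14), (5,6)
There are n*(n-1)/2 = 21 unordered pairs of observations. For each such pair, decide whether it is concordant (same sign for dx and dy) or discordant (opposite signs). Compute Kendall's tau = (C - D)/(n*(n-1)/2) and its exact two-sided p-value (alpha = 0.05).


Step 1: Enumerate the 21 unordered pairs (i,j) with i<j and classify each by sign(x_j-x_i) * sign(y_j-y_i).
  (1,2):dx=-2,dy=-3->C; (1,3):dx=+2,dy=-8->D; (1,4):dx=-1,dy=-1->C; (1,5):dx=-7,dy=-9->C
  (1,6):dx=-6,dy=+2->D; (1,7):dx=-4,dy=-6->C; (2,3):dx=+4,dy=-5->D; (2,4):dx=+1,dy=+2->C
  (2,5):dx=-5,dy=-6->C; (2,6):dx=-4,dy=+5->D; (2,7):dx=-2,dy=-3->C; (3,4):dx=-3,dy=+7->D
  (3,5):dx=-9,dy=-1->C; (3,6):dx=-8,dy=+10->D; (3,7):dx=-6,dy=+2->D; (4,5):dx=-6,dy=-8->C
  (4,6):dx=-5,dy=+3->D; (4,7):dx=-3,dy=-5->C; (5,6):dx=+1,dy=+11->C; (5,7):dx=+3,dy=+3->C
  (6,7):dx=+2,dy=-8->D
Step 2: C = 12, D = 9, total pairs = 21.
Step 3: tau = (C - D)/(n(n-1)/2) = (12 - 9)/21 = 0.142857.
Step 4: Exact two-sided p-value (enumerate n! = 5040 permutations of y under H0): p = 0.772619.
Step 5: alpha = 0.05. fail to reject H0.

tau_b = 0.1429 (C=12, D=9), p = 0.772619, fail to reject H0.


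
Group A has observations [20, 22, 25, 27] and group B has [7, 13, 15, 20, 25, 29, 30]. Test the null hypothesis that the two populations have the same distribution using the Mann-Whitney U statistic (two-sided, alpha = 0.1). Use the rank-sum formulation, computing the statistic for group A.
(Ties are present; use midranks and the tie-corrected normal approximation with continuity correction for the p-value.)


Step 1: Combine and sort all 11 observations; assign midranks.
sorted (value, group): (7,Y), (13,Y), (15,Y), (20,X), (20,Y), (22,X), (25,X), (25,Y), (27,X), (29,Y), (30,Y)
ranks: 7->1, 13->2, 15->3, 20->4.5, 20->4.5, 22->6, 25->7.5, 25->7.5, 27->9, 29->10, 30->11
Step 2: Rank sum for X: R1 = 4.5 + 6 + 7.5 + 9 = 27.
Step 3: U_X = R1 - n1(n1+1)/2 = 27 - 4*5/2 = 27 - 10 = 17.
       U_Y = n1*n2 - U_X = 28 - 17 = 11.
Step 4: Ties are present, so use the tie-corrected normal approximation (with continuity correction) for the p-value.
Step 5: p-value = 0.635059; compare to alpha = 0.1. fail to reject H0.

U_X = 17, p = 0.635059, fail to reject H0 at alpha = 0.1.


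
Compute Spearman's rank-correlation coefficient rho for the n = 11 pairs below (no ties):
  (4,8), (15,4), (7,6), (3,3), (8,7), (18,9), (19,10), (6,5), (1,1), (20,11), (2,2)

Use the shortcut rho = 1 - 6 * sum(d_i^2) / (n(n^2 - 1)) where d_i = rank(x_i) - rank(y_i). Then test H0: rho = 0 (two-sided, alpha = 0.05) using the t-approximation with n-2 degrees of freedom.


Step 1: Rank x and y separately (midranks; no ties here).
rank(x): 4->4, 15->8, 7->6, 3->3, 8->7, 18->9, 19->10, 6->5, 1->1, 20->11, 2->2
rank(y): 8->8, 4->4, 6->6, 3->3, 7->7, 9->9, 10->10, 5->5, 1->1, 11->11, 2->2
Step 2: d_i = R_x(i) - R_y(i); compute d_i^2.
  (4-8)^2=16, (8-4)^2=16, (6-6)^2=0, (3-3)^2=0, (7-7)^2=0, (9-9)^2=0, (10-10)^2=0, (5-5)^2=0, (1-1)^2=0, (11-11)^2=0, (2-2)^2=0
sum(d^2) = 32.
Step 3: rho = 1 - 6*32 / (11*(11^2 - 1)) = 1 - 192/1320 = 0.854545.
Step 4: Under H0, t = rho * sqrt((n-2)/(1-rho^2)) = 4.9360 ~ t(9).
Step 5: Two-sided p-value from the t-distribution with 9 df = 0.000807.
Step 6: alpha = 0.05. reject H0.

rho = 0.8545, p = 0.000807, reject H0 at alpha = 0.05.


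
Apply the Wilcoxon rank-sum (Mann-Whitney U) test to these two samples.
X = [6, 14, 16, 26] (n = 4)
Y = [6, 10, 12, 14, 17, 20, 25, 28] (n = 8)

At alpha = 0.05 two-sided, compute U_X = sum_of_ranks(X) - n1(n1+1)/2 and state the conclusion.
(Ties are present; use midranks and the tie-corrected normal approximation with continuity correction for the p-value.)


Step 1: Combine and sort all 12 observations; assign midranks.
sorted (value, group): (6,X), (6,Y), (10,Y), (12,Y), (14,X), (14,Y), (16,X), (17,Y), (20,Y), (25,Y), (26,X), (28,Y)
ranks: 6->1.5, 6->1.5, 10->3, 12->4, 14->5.5, 14->5.5, 16->7, 17->8, 20->9, 25->10, 26->11, 28->12
Step 2: Rank sum for X: R1 = 1.5 + 5.5 + 7 + 11 = 25.
Step 3: U_X = R1 - n1(n1+1)/2 = 25 - 4*5/2 = 25 - 10 = 15.
       U_Y = n1*n2 - U_X = 32 - 15 = 17.
Step 4: Ties are present, so use the tie-corrected normal approximation (with continuity correction) for the p-value.
Step 5: p-value = 0.932087; compare to alpha = 0.05. fail to reject H0.

U_X = 15, p = 0.932087, fail to reject H0 at alpha = 0.05.


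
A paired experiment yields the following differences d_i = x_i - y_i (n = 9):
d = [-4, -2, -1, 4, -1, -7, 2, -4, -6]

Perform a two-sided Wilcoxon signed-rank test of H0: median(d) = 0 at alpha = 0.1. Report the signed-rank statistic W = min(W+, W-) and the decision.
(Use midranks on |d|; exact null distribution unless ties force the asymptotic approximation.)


Step 1: Drop any zero differences (none here) and take |d_i|.
|d| = [4, 2, 1, 4, 1, 7, 2, 4, 6]
Step 2: Midrank |d_i| (ties get averaged ranks).
ranks: |4|->6, |2|->3.5, |1|->1.5, |4|->6, |1|->1.5, |7|->9, |2|->3.5, |4|->6, |6|->8
Step 3: Attach original signs; sum ranks with positive sign and with negative sign.
W+ = 6 + 3.5 = 9.5
W- = 6 + 3.5 + 1.5 + 1.5 + 9 + 6 + 8 = 35.5
(Check: W+ + W- = 45 should equal n(n+1)/2 = 45.)
Step 4: Test statistic W = min(W+, W-) = 9.5.
Step 5: Ties in |d|, so use the tie-corrected normal approximation.
        E[W] = n(n+1)/4 = 9*10/4 = 22.5.
        Tie groups: |d|=1 (t=2), |d|=2 (t=2), |d|=4 (t=3); sum(t^3 - t) = 36.
        Var[W] = n(n+1)(2n+1)/24 - sum(t^3-t)/48 = 1710/24 - 36/48 = 70.5.
        z = (W - E[W]) / sqrt(Var[W]) = (9.5 - 22.5) / 8.3964 = -1.5483.
        Two-sided p = 2*Phi(z) = 0.121556.
Step 6: alpha = 0.1. fail to reject H0.

W+ = 9.5, W- = 35.5, W = min = 9.5, p = 0.121556, fail to reject H0.


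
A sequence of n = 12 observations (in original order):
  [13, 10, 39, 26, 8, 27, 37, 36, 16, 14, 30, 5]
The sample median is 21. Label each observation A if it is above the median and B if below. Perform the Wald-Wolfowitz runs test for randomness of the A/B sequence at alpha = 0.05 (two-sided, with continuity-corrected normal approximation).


Step 1: Compute median = 21; label A = above, B = below.
Labels in order: BBAABAAABBAB  (n_A = 6, n_B = 6)
Step 2: Count runs R = 7.
Step 3: Under H0 (random ordering), E[R] = 2*n_A*n_B/(n_A+n_B) + 1 = 2*6*6/12 + 1 = 7.0000.
        Var[R] = 2*n_A*n_B*(2*n_A*n_B - n_A - n_B) / ((n_A+n_B)^2 * (n_A+n_B-1)) = 4320/1584 = 2.7273.
        SD[R] = 1.6514.
Step 4: R = E[R], so z = 0 with no continuity correction.
Step 5: Two-sided p-value via normal approximation = 2*(1 - Phi(|z|)) = 1.000000.
Step 6: alpha = 0.05. fail to reject H0.

R = 7, z = 0.0000, p = 1.000000, fail to reject H0.


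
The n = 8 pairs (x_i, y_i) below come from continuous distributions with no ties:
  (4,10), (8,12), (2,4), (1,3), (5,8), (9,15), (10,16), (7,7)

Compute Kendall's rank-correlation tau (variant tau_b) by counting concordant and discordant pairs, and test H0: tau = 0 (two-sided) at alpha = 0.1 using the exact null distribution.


Step 1: Enumerate the 28 unordered pairs (i,j) with i<j and classify each by sign(x_j-x_i) * sign(y_j-y_i).
  (1,2):dx=+4,dy=+2->C; (1,3):dx=-2,dy=-6->C; (1,4):dx=-3,dy=-7->C; (1,5):dx=+1,dy=-2->D
  (1,6):dx=+5,dy=+5->C; (1,7):dx=+6,dy=+6->C; (1,8):dx=+3,dy=-3->D; (2,3):dx=-6,dy=-8->C
  (2,4):dx=-7,dy=-9->C; (2,5):dx=-3,dy=-4->C; (2,6):dx=+1,dy=+3->C; (2,7):dx=+2,dy=+4->C
  (2,8):dx=-1,dy=-5->C; (3,4):dx=-1,dy=-1->C; (3,5):dx=+3,dy=+4->C; (3,6):dx=+7,dy=+11->C
  (3,7):dx=+8,dy=+12->C; (3,8):dx=+5,dy=+3->C; (4,5):dx=+4,dy=+5->C; (4,6):dx=+8,dy=+12->C
  (4,7):dx=+9,dy=+13->C; (4,8):dx=+6,dy=+4->C; (5,6):dx=+4,dy=+7->C; (5,7):dx=+5,dy=+8->C
  (5,8):dx=+2,dy=-1->D; (6,7):dx=+1,dy=+1->C; (6,8):dx=-2,dy=-8->C; (7,8):dx=-3,dy=-9->C
Step 2: C = 25, D = 3, total pairs = 28.
Step 3: tau = (C - D)/(n(n-1)/2) = (25 - 3)/28 = 0.785714.
Step 4: Exact two-sided p-value (enumerate n! = 40320 permutations of y under H0): p = 0.005506.
Step 5: alpha = 0.1. reject H0.

tau_b = 0.7857 (C=25, D=3), p = 0.005506, reject H0.


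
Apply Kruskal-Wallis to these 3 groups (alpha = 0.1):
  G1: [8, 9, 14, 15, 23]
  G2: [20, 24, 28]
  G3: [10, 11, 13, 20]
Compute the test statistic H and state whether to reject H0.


Step 1: Combine all N = 12 observations and assign midranks.
sorted (value, group, rank): (8,G1,1), (9,G1,2), (10,G3,3), (11,G3,4), (13,G3,5), (14,G1,6), (15,G1,7), (20,G2,8.5), (20,G3,8.5), (23,G1,10), (24,G2,11), (28,G2,12)
Step 2: Sum ranks within each group.
R_1 = 26 (n_1 = 5)
R_2 = 31.5 (n_2 = 3)
R_3 = 20.5 (n_3 = 4)
Step 3: H = 12/(N(N+1)) * sum(R_i^2/n_i) - 3(N+1)
     = 12/(12*13) * (26^2/5 + 31.5^2/3 + 20.5^2/4) - 3*13
     = 0.076923 * 571.013 - 39
     = 4.924038.
Step 4: Ties present; correction factor C = 1 - 6/(12^3 - 12) = 0.996503. Corrected H = 4.924038 / 0.996503 = 4.941316.
Step 5: Under H0, H ~ chi^2(2); p-value = 0.084529.
Step 6: alpha = 0.1. reject H0.

H = 4.9413, df = 2, p = 0.084529, reject H0.


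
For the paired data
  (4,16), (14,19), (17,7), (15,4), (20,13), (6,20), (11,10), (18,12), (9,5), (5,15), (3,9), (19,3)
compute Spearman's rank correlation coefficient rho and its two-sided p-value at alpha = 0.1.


Step 1: Rank x and y separately (midranks; no ties here).
rank(x): 4->2, 14->7, 17->9, 15->8, 20->12, 6->4, 11->6, 18->10, 9->5, 5->3, 3->1, 19->11
rank(y): 16->10, 19->11, 7->4, 4->2, 13->8, 20->12, 10->6, 12->7, 5->3, 15->9, 9->5, 3->1
Step 2: d_i = R_x(i) - R_y(i); compute d_i^2.
  (2-10)^2=64, (7-11)^2=16, (9-4)^2=25, (8-2)^2=36, (12-8)^2=16, (4-12)^2=64, (6-6)^2=0, (10-7)^2=9, (5-3)^2=4, (3-9)^2=36, (1-5)^2=16, (11-1)^2=100
sum(d^2) = 386.
Step 3: rho = 1 - 6*386 / (12*(12^2 - 1)) = 1 - 2316/1716 = -0.349650.
Step 4: Under H0, t = rho * sqrt((n-2)/(1-rho^2)) = -1.1802 ~ t(10).
Step 5: Two-sided p-value from the t-distribution with 10 df = 0.265239.
Step 6: alpha = 0.1. fail to reject H0.

rho = -0.3497, p = 0.265239, fail to reject H0 at alpha = 0.1.


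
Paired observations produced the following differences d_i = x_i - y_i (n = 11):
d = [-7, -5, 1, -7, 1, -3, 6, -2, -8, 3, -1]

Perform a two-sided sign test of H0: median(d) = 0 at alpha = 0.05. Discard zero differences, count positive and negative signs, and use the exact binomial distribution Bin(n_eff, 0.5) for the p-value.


Step 1: Discard zero differences. Original n = 11; n_eff = number of nonzero differences = 11.
Nonzero differences (with sign): -7, -5, +1, -7, +1, -3, +6, -2, -8, +3, -1
Step 2: Count signs: positive = 4, negative = 7.
Step 3: Under H0: P(positive) = 0.5, so the number of positives S ~ Bin(11, 0.5).
Step 4: Two-sided exact p-value = sum of Bin(11,0.5) probabilities at or below the observed probability = 0.548828.
Step 5: alpha = 0.05. fail to reject H0.

n_eff = 11, pos = 4, neg = 7, p = 0.548828, fail to reject H0.


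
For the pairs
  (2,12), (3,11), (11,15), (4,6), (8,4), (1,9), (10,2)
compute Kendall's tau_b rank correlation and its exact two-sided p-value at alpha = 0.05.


Step 1: Enumerate the 21 unordered pairs (i,j) with i<j and classify each by sign(x_j-x_i) * sign(y_j-y_i).
  (1,2):dx=+1,dy=-1->D; (1,3):dx=+9,dy=+3->C; (1,4):dx=+2,dy=-6->D; (1,5):dx=+6,dy=-8->D
  (1,6):dx=-1,dy=-3->C; (1,7):dx=+8,dy=-10->D; (2,3):dx=+8,dy=+4->C; (2,4):dx=+1,dy=-5->D
  (2,5):dx=+5,dy=-7->D; (2,6):dx=-2,dy=-2->C; (2,7):dx=+7,dy=-9->D; (3,4):dx=-7,dy=-9->C
  (3,5):dx=-3,dy=-11->C; (3,6):dx=-10,dy=-6->C; (3,7):dx=-1,dy=-13->C; (4,5):dx=+4,dy=-2->D
  (4,6):dx=-3,dy=+3->D; (4,7):dx=+6,dy=-4->D; (5,6):dx=-7,dy=+5->D; (5,7):dx=+2,dy=-2->D
  (6,7):dx=+9,dy=-7->D
Step 2: C = 8, D = 13, total pairs = 21.
Step 3: tau = (C - D)/(n(n-1)/2) = (8 - 13)/21 = -0.238095.
Step 4: Exact two-sided p-value (enumerate n! = 5040 permutations of y under H0): p = 0.561905.
Step 5: alpha = 0.05. fail to reject H0.

tau_b = -0.2381 (C=8, D=13), p = 0.561905, fail to reject H0.


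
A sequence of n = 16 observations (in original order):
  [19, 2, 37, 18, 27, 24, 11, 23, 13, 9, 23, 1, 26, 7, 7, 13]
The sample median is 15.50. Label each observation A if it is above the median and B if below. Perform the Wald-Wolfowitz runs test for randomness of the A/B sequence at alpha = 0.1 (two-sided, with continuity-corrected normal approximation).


Step 1: Compute median = 15.50; label A = above, B = below.
Labels in order: ABAAAABABBABABBB  (n_A = 8, n_B = 8)
Step 2: Count runs R = 10.
Step 3: Under H0 (random ordering), E[R] = 2*n_A*n_B/(n_A+n_B) + 1 = 2*8*8/16 + 1 = 9.0000.
        Var[R] = 2*n_A*n_B*(2*n_A*n_B - n_A - n_B) / ((n_A+n_B)^2 * (n_A+n_B-1)) = 14336/3840 = 3.7333.
        SD[R] = 1.9322.
Step 4: Continuity-corrected z = (R - 0.5 - E[R]) / SD[R] = (10 - 0.5 - 9.0000) / 1.9322 = 0.2588.
Step 5: Two-sided p-value via normal approximation = 2*(1 - Phi(|z|)) = 0.795809.
Step 6: alpha = 0.1. fail to reject H0.

R = 10, z = 0.2588, p = 0.795809, fail to reject H0.


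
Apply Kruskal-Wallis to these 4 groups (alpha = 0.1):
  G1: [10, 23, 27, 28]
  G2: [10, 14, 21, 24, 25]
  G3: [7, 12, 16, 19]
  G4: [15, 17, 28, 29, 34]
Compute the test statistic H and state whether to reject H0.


Step 1: Combine all N = 18 observations and assign midranks.
sorted (value, group, rank): (7,G3,1), (10,G1,2.5), (10,G2,2.5), (12,G3,4), (14,G2,5), (15,G4,6), (16,G3,7), (17,G4,8), (19,G3,9), (21,G2,10), (23,G1,11), (24,G2,12), (25,G2,13), (27,G1,14), (28,G1,15.5), (28,G4,15.5), (29,G4,17), (34,G4,18)
Step 2: Sum ranks within each group.
R_1 = 43 (n_1 = 4)
R_2 = 42.5 (n_2 = 5)
R_3 = 21 (n_3 = 4)
R_4 = 64.5 (n_4 = 5)
Step 3: H = 12/(N(N+1)) * sum(R_i^2/n_i) - 3(N+1)
     = 12/(18*19) * (43^2/4 + 42.5^2/5 + 21^2/4 + 64.5^2/5) - 3*19
     = 0.035088 * 1765.8 - 57
     = 4.957895.
Step 4: Ties present; correction factor C = 1 - 12/(18^3 - 18) = 0.997936. Corrected H = 4.957895 / 0.997936 = 4.968149.
Step 5: Under H0, H ~ chi^2(3); p-value = 0.174144.
Step 6: alpha = 0.1. fail to reject H0.

H = 4.9681, df = 3, p = 0.174144, fail to reject H0.


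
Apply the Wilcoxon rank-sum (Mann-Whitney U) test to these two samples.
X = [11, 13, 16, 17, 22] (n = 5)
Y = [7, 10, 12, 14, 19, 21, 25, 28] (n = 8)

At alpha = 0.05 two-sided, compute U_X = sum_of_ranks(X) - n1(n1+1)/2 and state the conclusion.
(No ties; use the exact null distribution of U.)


Step 1: Combine and sort all 13 observations; assign midranks.
sorted (value, group): (7,Y), (10,Y), (11,X), (12,Y), (13,X), (14,Y), (16,X), (17,X), (19,Y), (21,Y), (22,X), (25,Y), (28,Y)
ranks: 7->1, 10->2, 11->3, 12->4, 13->5, 14->6, 16->7, 17->8, 19->9, 21->10, 22->11, 25->12, 28->13
Step 2: Rank sum for X: R1 = 3 + 5 + 7 + 8 + 11 = 34.
Step 3: U_X = R1 - n1(n1+1)/2 = 34 - 5*6/2 = 34 - 15 = 19.
       U_Y = n1*n2 - U_X = 40 - 19 = 21.
Step 4: No ties, so the exact null distribution of U (based on enumerating the C(13,5) = 1287 equally likely rank assignments) gives the two-sided p-value.
Step 5: p-value = 0.943279; compare to alpha = 0.05. fail to reject H0.

U_X = 19, p = 0.943279, fail to reject H0 at alpha = 0.05.


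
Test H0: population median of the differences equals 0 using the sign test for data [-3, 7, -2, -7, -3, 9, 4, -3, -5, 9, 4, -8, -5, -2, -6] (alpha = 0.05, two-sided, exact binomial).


Step 1: Discard zero differences. Original n = 15; n_eff = number of nonzero differences = 15.
Nonzero differences (with sign): -3, +7, -2, -7, -3, +9, +4, -3, -5, +9, +4, -8, -5, -2, -6
Step 2: Count signs: positive = 5, negative = 10.
Step 3: Under H0: P(positive) = 0.5, so the number of positives S ~ Bin(15, 0.5).
Step 4: Two-sided exact p-value = sum of Bin(15,0.5) probabilities at or below the observed probability = 0.301758.
Step 5: alpha = 0.05. fail to reject H0.

n_eff = 15, pos = 5, neg = 10, p = 0.301758, fail to reject H0.


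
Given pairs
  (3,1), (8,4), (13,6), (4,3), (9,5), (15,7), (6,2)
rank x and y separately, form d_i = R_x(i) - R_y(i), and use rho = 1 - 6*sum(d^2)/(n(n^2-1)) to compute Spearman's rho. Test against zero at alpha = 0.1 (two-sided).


Step 1: Rank x and y separately (midranks; no ties here).
rank(x): 3->1, 8->4, 13->6, 4->2, 9->5, 15->7, 6->3
rank(y): 1->1, 4->4, 6->6, 3->3, 5->5, 7->7, 2->2
Step 2: d_i = R_x(i) - R_y(i); compute d_i^2.
  (1-1)^2=0, (4-4)^2=0, (6-6)^2=0, (2-3)^2=1, (5-5)^2=0, (7-7)^2=0, (3-2)^2=1
sum(d^2) = 2.
Step 3: rho = 1 - 6*2 / (7*(7^2 - 1)) = 1 - 12/336 = 0.964286.
Step 4: Under H0, t = rho * sqrt((n-2)/(1-rho^2)) = 8.1408 ~ t(5).
Step 5: Two-sided p-value from the t-distribution with 5 df = 0.000454.
Step 6: alpha = 0.1. reject H0.

rho = 0.9643, p = 0.000454, reject H0 at alpha = 0.1.


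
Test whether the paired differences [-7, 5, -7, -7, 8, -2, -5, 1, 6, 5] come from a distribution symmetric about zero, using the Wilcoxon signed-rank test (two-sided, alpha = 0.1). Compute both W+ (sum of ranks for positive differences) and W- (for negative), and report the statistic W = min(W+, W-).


Step 1: Drop any zero differences (none here) and take |d_i|.
|d| = [7, 5, 7, 7, 8, 2, 5, 1, 6, 5]
Step 2: Midrank |d_i| (ties get averaged ranks).
ranks: |7|->8, |5|->4, |7|->8, |7|->8, |8|->10, |2|->2, |5|->4, |1|->1, |6|->6, |5|->4
Step 3: Attach original signs; sum ranks with positive sign and with negative sign.
W+ = 4 + 10 + 1 + 6 + 4 = 25
W- = 8 + 8 + 8 + 2 + 4 = 30
(Check: W+ + W- = 55 should equal n(n+1)/2 = 55.)
Step 4: Test statistic W = min(W+, W-) = 25.
Step 5: Ties in |d|, so use the tie-corrected normal approximation.
        E[W] = n(n+1)/4 = 10*11/4 = 27.5.
        Tie groups: |d|=5 (t=3), |d|=7 (t=3); sum(t^3 - t) = 48.
        Var[W] = n(n+1)(2n+1)/24 - sum(t^3-t)/48 = 2310/24 - 48/48 = 95.25.
        z = (W - E[W]) / sqrt(Var[W]) = (25 - 27.5) / 9.7596 = -0.2562.
        Two-sided p = 2*Phi(z) = 0.797829.
Step 6: alpha = 0.1. fail to reject H0.

W+ = 25, W- = 30, W = min = 25, p = 0.797829, fail to reject H0.


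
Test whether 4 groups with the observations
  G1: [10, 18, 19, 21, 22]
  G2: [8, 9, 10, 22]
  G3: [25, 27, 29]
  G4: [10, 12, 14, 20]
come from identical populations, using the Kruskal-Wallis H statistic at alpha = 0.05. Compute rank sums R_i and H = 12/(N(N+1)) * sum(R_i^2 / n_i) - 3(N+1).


Step 1: Combine all N = 16 observations and assign midranks.
sorted (value, group, rank): (8,G2,1), (9,G2,2), (10,G1,4), (10,G2,4), (10,G4,4), (12,G4,6), (14,G4,7), (18,G1,8), (19,G1,9), (20,G4,10), (21,G1,11), (22,G1,12.5), (22,G2,12.5), (25,G3,14), (27,G3,15), (29,G3,16)
Step 2: Sum ranks within each group.
R_1 = 44.5 (n_1 = 5)
R_2 = 19.5 (n_2 = 4)
R_3 = 45 (n_3 = 3)
R_4 = 27 (n_4 = 4)
Step 3: H = 12/(N(N+1)) * sum(R_i^2/n_i) - 3(N+1)
     = 12/(16*17) * (44.5^2/5 + 19.5^2/4 + 45^2/3 + 27^2/4) - 3*17
     = 0.044118 * 1348.36 - 51
     = 8.486581.
Step 4: Ties present; correction factor C = 1 - 30/(16^3 - 16) = 0.992647. Corrected H = 8.486581 / 0.992647 = 8.549444.
Step 5: Under H0, H ~ chi^2(3); p-value = 0.035922.
Step 6: alpha = 0.05. reject H0.

H = 8.5494, df = 3, p = 0.035922, reject H0.
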